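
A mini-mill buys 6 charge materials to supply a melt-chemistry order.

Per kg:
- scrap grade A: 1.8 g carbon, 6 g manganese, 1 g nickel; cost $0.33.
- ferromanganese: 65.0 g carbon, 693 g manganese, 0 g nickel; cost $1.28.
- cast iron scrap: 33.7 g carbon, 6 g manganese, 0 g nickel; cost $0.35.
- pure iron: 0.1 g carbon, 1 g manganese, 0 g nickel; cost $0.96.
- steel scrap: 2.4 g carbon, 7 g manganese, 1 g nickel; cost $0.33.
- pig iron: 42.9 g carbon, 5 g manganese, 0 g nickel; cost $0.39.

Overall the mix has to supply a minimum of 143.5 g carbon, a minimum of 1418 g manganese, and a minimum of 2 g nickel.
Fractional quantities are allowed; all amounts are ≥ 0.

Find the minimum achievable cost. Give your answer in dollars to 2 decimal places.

$3.32

Set it up as a linear program. Let x1 = kg of scrap grade A, x2 = kg of ferromanganese, x3 = kg of cast iron scrap, x4 = kg of pure iron, x5 = kg of steel scrap, x6 = kg of pig iron.
min 0.33x1 + 1.28x2 + 0.35x3 + 0.96x4 + 0.33x5 + 0.39x6 subject to:
  1.8x1 + 65x2 + 33.7x3 + 0.1x4 + 2.4x5 + 42.9x6 ≥ 143.5   (carbon)
  6x1 + 693x2 + 6x3 + 1x4 + 7x5 + 5x6 ≥ 1418   (manganese)
  1x1 + 1x5 ≥ 2   (nickel)
  x1, x2, x3, x4, x5, x6 ≥ 0.
The minimum-cost mix takes nothing from scrap grade A, cast iron scrap, pure iron — only ferromanganese, steel scrap, pig iron. There the carbon, manganese, nickel constraints are tight.
Solving gives x2 = 2.025, x5 = 2, x6 = 0.1652.
Cost = 1.28·2.025 + 0.33·2 + 0.39·0.1652 = 3.3164.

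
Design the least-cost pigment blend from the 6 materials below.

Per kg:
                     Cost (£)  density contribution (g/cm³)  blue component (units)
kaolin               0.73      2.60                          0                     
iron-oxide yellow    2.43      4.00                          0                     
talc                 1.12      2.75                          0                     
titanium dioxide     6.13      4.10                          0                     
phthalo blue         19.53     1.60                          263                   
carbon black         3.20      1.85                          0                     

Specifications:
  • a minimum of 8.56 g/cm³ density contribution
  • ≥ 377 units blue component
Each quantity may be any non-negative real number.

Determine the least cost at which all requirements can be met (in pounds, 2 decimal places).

£29.75

Set it up as a linear program. Let x1 = kg of kaolin, x2 = kg of iron-oxide yellow, x3 = kg of talc, x4 = kg of titanium dioxide, x5 = kg of phthalo blue, x6 = kg of carbon black.
Minimize 0.73x1 + 2.43x2 + 1.12x3 + 6.13x4 + 19.53x5 + 3.2x6 s.t.:
  2.6x1 + 4x2 + 2.75x3 + 4.1x4 + 1.6x5 + 1.85x6 ≥ 8.56   (density contribution)
  263x5 ≥ 377   (blue component)
  x1, x2, x3, x4, x5, x6 ≥ 0.
The optimal basis is {kaolin, phthalo blue}; iron-oxide yellow, talc, titanium dioxide, carbon black drop out. Binding constraints: density contribution and blue component.
So kaolin = 2.41 kg, phthalo blue = 1.433 kg.
Hence cost = 0.73·2.41 + 19.53·1.433 = £29.7458.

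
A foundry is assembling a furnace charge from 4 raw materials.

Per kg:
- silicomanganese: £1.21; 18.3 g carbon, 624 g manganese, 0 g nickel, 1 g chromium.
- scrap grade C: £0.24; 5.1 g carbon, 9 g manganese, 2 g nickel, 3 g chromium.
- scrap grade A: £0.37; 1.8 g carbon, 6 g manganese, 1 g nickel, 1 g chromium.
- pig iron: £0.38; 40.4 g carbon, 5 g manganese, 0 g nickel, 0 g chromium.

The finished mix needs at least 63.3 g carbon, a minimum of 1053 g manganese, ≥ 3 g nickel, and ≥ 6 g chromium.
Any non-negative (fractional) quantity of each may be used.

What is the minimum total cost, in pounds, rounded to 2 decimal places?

Set it up as a linear program. Let x1 = kg of silicomanganese, x2 = kg of scrap grade C, x3 = kg of scrap grade A, x4 = kg of pig iron.
min 1.21x1 + 0.24x2 + 0.37x3 + 0.38x4 subject to:
  18.3x1 + 5.1x2 + 1.8x3 + 40.4x4 ≥ 63.3   (carbon)
  624x1 + 9x2 + 6x3 + 5x4 ≥ 1053   (manganese)
  2x2 + 1x3 ≥ 3   (nickel)
  1x1 + 3x2 + 1x3 ≥ 6   (chromium)
  x1, x2, x3, x4 ≥ 0.
The optimal basis is {silicomanganese, scrap grade C, pig iron}; scrap grade A drops out. Binding constraints: carbon, manganese, nickel.
Optimal quantities: silicomanganese = 1.661 kg, scrap grade C = 1.5 kg, pig iron = 0.6252 kg.
Objective = 1.21·1.661 + 0.24·1.5 + 0.38·0.6252 = 2.6074.

£2.61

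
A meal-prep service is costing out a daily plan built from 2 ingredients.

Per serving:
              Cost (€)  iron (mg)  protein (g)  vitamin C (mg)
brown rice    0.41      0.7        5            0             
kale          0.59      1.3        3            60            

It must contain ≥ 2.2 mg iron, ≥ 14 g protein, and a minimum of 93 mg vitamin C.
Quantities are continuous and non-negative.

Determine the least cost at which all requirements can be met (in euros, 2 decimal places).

Set it up as a linear program. Let x1 = servings of brown rice, x2 = servings of kale.
min 0.41x1 + 0.59x2 with:
  0.7x1 + 1.3x2 ≥ 2.2   (iron)
  5x1 + 3x2 ≥ 14   (protein)
  60x2 ≥ 93   (vitamin C)
  x1, x2 ≥ 0.
Both inputs are positive at the optimum. There the protein and vitamin C constraints are tight.
That vertex is x1 = 1.87, x2 = 1.55.
Hence cost = 0.41·1.87 + 0.59·1.55 = €1.6812.

€1.68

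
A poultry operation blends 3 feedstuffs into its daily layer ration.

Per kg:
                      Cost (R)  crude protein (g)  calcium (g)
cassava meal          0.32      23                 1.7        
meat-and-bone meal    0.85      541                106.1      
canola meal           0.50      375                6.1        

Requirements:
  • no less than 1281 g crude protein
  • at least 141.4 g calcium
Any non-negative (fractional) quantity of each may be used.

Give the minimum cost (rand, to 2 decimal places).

R1.87

This is a linear program. Let x1 = kg of cassava meal, x2 = kg of meat-and-bone meal, x3 = kg of canola meal.
min 0.32x1 + 0.85x2 + 0.5x3 s.t.:
  23x1 + 541x2 + 375x3 ≥ 1281   (crude protein)
  1.7x1 + 106.1x2 + 6.1x3 ≥ 141.4   (calcium)
  x1, x2, x3 ≥ 0.
At the optimum only meat-and-bone meal, canola meal are positive (cassava meal = 0). Binding constraints: crude protein and calcium.
That vertex is x2 = 1.239, x3 = 1.628.
Hence cost = 0.85·1.239 + 0.5·1.628 = R1.8672.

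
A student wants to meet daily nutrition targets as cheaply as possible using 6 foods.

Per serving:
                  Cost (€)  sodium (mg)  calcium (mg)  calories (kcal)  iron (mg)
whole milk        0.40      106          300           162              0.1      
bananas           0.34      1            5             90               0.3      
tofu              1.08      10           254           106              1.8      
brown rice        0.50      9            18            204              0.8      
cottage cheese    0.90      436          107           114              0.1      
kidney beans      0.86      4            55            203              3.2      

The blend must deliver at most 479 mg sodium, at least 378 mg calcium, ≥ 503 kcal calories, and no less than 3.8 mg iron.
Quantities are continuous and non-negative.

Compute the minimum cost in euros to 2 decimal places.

€1.60

Let x1 = servings of whole milk, x2 = servings of bananas, x3 = servings of tofu, x4 = servings of brown rice, x5 = servings of cottage cheese, x6 = servings of kidney beans.
Minimize 0.4x1 + 0.34x2 + 1.08x3 + 0.5x4 + 0.9x5 + 0.86x6 s.t.:
  106x1 + 1x2 + 10x3 + 9x4 + 436x5 + 4x6 ≤ 479   (sodium)
  300x1 + 5x2 + 254x3 + 18x4 + 107x5 + 55x6 ≥ 378   (calcium)
  162x1 + 90x2 + 106x3 + 204x4 + 114x5 + 203x6 ≥ 503   (calories)
  0.1x1 + 0.3x2 + 1.8x3 + 0.8x4 + 0.1x5 + 3.2x6 ≥ 3.8   (iron)
  x1, x2, x3, x4, x5, x6 ≥ 0.
The optimal basis is {whole milk, brown rice, kidney beans}; bananas, tofu, cottage cheese drop out. The calcium, calories, iron requirements are met with equality.
Solving gives x1 = 1.039, x4 = 0.6539, x6 = 0.9916.
Cost = 0.4·1.039 + 0.5·0.6539 + 0.86·0.9916 = 1.5953.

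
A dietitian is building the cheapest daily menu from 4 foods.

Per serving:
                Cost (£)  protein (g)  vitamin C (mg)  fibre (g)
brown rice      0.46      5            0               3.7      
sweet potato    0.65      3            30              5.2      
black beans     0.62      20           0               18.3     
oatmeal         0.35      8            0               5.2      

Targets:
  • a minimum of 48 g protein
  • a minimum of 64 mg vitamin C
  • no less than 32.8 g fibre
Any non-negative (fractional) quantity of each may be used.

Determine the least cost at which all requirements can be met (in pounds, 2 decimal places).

This is a linear program. Let x1 = servings of brown rice, x2 = servings of sweet potato, x3 = servings of black beans, x4 = servings of oatmeal.
Minimize 0.46x1 + 0.65x2 + 0.62x3 + 0.35x4 subject to:
  5x1 + 3x2 + 20x3 + 8x4 ≥ 48   (protein)
  30x2 ≥ 64   (vitamin C)
  3.7x1 + 5.2x2 + 18.3x3 + 5.2x4 ≥ 32.8   (fibre)
  x1, x2, x3, x4 ≥ 0.
The optimal basis is {sweet potato, black beans}; brown rice, oatmeal drop out. The protein and vitamin C requirements are met with equality.
That vertex is x2 = 2.133, x3 = 2.08.
Total cost: 0.65·2.133 + 0.62·2.08 = 2.6761.

£2.68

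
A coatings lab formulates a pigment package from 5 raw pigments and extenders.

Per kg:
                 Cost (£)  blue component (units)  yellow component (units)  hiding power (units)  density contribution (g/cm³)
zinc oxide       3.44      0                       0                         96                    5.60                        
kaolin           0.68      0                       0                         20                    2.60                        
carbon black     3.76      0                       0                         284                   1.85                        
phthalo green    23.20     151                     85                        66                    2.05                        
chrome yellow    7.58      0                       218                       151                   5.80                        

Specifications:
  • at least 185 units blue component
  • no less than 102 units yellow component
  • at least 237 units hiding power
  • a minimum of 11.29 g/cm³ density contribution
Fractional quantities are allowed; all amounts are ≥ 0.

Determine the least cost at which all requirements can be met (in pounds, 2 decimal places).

This is a linear program. Let x1 = kg of zinc oxide, x2 = kg of kaolin, x3 = kg of carbon black, x4 = kg of phthalo green, x5 = kg of chrome yellow.
Minimise 3.44x1 + 0.68x2 + 3.76x3 + 23.2x4 + 7.58x5 subject to:
  151x4 ≥ 185   (blue component)
  85x4 + 218x5 ≥ 102   (yellow component)
  96x1 + 20x2 + 284x3 + 66x4 + 151x5 ≥ 237   (hiding power)
  5.6x1 + 2.6x2 + 1.85x3 + 2.05x4 + 5.8x5 ≥ 11.29   (density contribution)
  x1, x2, x3, x4, x5 ≥ 0.
At the optimum only kaolin, carbon black, phthalo green are positive (zinc oxide, chrome yellow = 0). The blue component, hiding power, density contribution requirements are met with equality.
So kaolin = 3.1426 kg, carbon black = 0.32848 kg, phthalo green = 1.2252 kg.
Total cost: 0.68·3.1426 + 3.76·0.32848 + 23.2·1.2252 = 31.7967.

£31.80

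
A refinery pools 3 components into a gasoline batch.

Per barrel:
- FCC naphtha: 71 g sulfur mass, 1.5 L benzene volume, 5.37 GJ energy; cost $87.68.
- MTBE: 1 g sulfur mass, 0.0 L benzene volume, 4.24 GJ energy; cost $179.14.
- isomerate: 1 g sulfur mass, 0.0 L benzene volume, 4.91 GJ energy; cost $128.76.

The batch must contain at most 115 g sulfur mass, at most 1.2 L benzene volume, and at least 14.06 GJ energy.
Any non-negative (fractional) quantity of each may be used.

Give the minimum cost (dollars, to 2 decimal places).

$326.20

Let x1 = barrels of FCC naphtha, x2 = barrels of MTBE, x3 = barrels of isomerate.
Minimise 87.68x1 + 179.14x2 + 128.76x3 subject to:
  71x1 + 1x2 + 1x3 ≤ 115   (sulfur mass)
  1.5x1 ≤ 1.2   (benzene volume)
  5.37x1 + 4.24x2 + 4.91x3 ≥ 14.06   (energy)
  x1, x2, x3 ≥ 0.
The minimum-cost mix takes nothing from MTBE — only FCC naphtha, isomerate. Binding constraints: benzene volume and energy.
Solving gives x1 = 0.8, x3 = 1.9886.
Objective = 87.68·0.8 + 128.76·1.9886 = 326.1961.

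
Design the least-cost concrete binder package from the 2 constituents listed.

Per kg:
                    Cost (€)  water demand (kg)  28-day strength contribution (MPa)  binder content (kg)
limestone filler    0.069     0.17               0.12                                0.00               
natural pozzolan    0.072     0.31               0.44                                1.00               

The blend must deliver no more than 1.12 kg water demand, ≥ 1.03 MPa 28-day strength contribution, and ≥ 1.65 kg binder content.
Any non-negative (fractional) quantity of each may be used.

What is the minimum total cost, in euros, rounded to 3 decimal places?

Treat it as an LP. Let x1 = kg of limestone filler, x2 = kg of natural pozzolan.
Minimize 0.069x1 + 0.072x2 s.t.:
  0.17x1 + 0.31x2 ≤ 1.12   (water demand)
  0.12x1 + 0.44x2 ≥ 1.03   (28-day strength contribution)
  1x2 ≥ 1.65   (binder content)
  x1, x2 ≥ 0.
At the optimum only natural pozzolan is positive (limestone filler = 0). Binding constraint: 28-day strength contribution.
Optimal quantities: natural pozzolan = 2.341 kg.
Total cost: 0.072·2.341 = 0.16855.

€0.169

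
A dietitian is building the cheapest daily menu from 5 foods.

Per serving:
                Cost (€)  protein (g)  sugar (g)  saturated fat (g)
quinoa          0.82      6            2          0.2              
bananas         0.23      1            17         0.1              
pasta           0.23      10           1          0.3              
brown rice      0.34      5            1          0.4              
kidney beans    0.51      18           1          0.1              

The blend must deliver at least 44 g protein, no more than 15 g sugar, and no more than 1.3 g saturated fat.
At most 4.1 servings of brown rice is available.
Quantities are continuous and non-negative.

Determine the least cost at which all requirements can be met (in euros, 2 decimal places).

€1.02

Let x1 = servings of quinoa, x2 = servings of bananas, x3 = servings of pasta, x4 = servings of brown rice, x5 = servings of kidney beans.
Minimize 0.82x1 + 0.23x2 + 0.23x3 + 0.34x4 + 0.51x5 s.t.:
  6x1 + 1x2 + 10x3 + 5x4 + 18x5 ≥ 44   (protein)
  2x1 + 17x2 + 1x3 + 1x4 + 1x5 ≤ 15   (sugar)
  0.2x1 + 0.1x2 + 0.3x3 + 0.4x4 + 0.1x5 ≤ 1.3   (saturated fat)
  x4 ≤ 4.1
  x1, x2, x3, x4, x5 ≥ 0.
At the optimum only pasta, kidney beans are positive (quinoa, bananas, brown rice = 0). Binding constraints: protein and saturated fat.
Solving gives x3 = 4.318, x5 = 0.04545.
Cost = 0.23·4.318 + 0.51·0.04545 = 1.0163.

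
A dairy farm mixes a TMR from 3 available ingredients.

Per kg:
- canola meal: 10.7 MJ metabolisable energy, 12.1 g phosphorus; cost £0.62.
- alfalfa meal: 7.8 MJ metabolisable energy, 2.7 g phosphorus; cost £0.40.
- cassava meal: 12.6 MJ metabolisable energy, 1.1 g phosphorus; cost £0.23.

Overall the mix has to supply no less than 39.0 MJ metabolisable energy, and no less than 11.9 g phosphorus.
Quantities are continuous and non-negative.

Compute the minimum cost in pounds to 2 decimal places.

£1.04

Treat it as an LP. Let x1 = kg of canola meal, x2 = kg of alfalfa meal, x3 = kg of cassava meal.
min 0.62x1 + 0.4x2 + 0.23x3 subject to:
  10.7x1 + 7.8x2 + 12.6x3 ≥ 39   (metabolisable energy)
  12.1x1 + 2.7x2 + 1.1x3 ≥ 11.9   (phosphorus)
  x1, x2, x3 ≥ 0.
At the optimum only canola meal, cassava meal are positive (alfalfa meal = 0). Binding constraints: metabolisable energy and phosphorus.
So canola meal = 0.76082 kg, cassava meal = 2.4491 kg.
Total cost: 0.62·0.76082 + 0.23·2.4491 = 1.035001.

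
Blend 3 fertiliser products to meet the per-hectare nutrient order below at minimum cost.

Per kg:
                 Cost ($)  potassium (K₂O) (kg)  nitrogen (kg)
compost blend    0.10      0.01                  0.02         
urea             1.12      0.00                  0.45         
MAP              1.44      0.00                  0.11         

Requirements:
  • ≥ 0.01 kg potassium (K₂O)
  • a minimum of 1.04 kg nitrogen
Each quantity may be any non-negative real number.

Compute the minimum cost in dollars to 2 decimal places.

Let x1 = kg of compost blend, x2 = kg of urea, x3 = kg of MAP.
Minimise 0.1x1 + 1.12x2 + 1.44x3 subject to:
  0.01x1 ≥ 0.01   (potassium (K₂O))
  0.02x1 + 0.45x2 + 0.11x3 ≥ 1.04   (nitrogen)
  x1, x2, x3 ≥ 0.
The cheapest feasible vertex uses only compost blend, urea; MAP is not used. Binding constraints: potassium (K₂O) and nitrogen.
Solving gives x1 = 1, x2 = 2.267.
Cost = 0.1·1 + 1.12·2.267 = 2.6390.

$2.64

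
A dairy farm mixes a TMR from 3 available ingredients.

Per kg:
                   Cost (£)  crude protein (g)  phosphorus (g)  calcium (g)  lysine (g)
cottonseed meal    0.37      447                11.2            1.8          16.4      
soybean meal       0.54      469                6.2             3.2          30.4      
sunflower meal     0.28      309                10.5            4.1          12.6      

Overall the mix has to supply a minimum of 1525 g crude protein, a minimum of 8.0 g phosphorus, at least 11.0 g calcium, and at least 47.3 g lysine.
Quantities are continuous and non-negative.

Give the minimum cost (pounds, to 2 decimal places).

£1.30

Treat it as an LP. Let x1 = kg of cottonseed meal, x2 = kg of soybean meal, x3 = kg of sunflower meal.
min 0.37x1 + 0.54x2 + 0.28x3 s.t.:
  447x1 + 469x2 + 309x3 ≥ 1525   (crude protein)
  11.2x1 + 6.2x2 + 10.5x3 ≥ 8   (phosphorus)
  1.8x1 + 3.2x2 + 4.1x3 ≥ 11   (calcium)
  16.4x1 + 30.4x2 + 12.6x3 ≥ 47.3   (lysine)
  x1, x2, x3 ≥ 0.
The cheapest feasible vertex uses only cottonseed meal, sunflower meal; soybean meal is not used. There the crude protein and calcium constraints are tight.
Solving gives x1 = 2.235, x3 = 1.702.
Total cost: 0.37·2.235 + 0.28·1.702 = 1.3035.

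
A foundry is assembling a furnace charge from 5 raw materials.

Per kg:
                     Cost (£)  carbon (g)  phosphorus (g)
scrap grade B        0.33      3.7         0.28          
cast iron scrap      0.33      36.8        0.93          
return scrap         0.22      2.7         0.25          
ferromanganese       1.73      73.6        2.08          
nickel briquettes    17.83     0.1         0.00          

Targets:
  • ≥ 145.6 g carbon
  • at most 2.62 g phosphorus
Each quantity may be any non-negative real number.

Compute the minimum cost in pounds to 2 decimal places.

Let x1 = kg of scrap grade B, x2 = kg of cast iron scrap, x3 = kg of return scrap, x4 = kg of ferromanganese, x5 = kg of nickel briquettes.
Minimize 0.33x1 + 0.33x2 + 0.22x3 + 1.73x4 + 17.83x5 subject to:
  3.7x1 + 36.8x2 + 2.7x3 + 73.6x4 + 0.1x5 ≥ 145.6   (carbon)
  0.28x1 + 0.93x2 + 0.25x3 + 2.08x4 ≤ 2.62   (phosphorus)
  x1, x2, x3, x4, x5 ≥ 0.
At the optimum only cast iron scrap, nickel briquettes are positive (scrap grade B, return scrap, ferromanganese = 0). The carbon and phosphorus requirements are met with equality.
So cast iron scrap = 2.817204 kg, nickel briquettes = 419.2688 kg.
Objective = 0.33·2.817204 + 17.83·419.2688 = 7476.4924.

£7476.49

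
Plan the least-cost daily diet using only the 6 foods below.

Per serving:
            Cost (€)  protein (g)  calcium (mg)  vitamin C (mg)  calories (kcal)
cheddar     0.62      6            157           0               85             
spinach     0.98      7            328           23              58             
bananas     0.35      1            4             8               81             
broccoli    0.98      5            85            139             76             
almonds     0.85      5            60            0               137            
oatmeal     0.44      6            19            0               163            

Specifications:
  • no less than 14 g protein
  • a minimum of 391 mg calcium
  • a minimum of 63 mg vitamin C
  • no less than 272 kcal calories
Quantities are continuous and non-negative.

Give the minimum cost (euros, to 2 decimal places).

€1.82

Let x1 = servings of cheddar, x2 = servings of spinach, x3 = servings of bananas, x4 = servings of broccoli, x5 = servings of almonds, x6 = servings of oatmeal.
min 0.62x1 + 0.98x2 + 0.35x3 + 0.98x4 + 0.85x5 + 0.44x6 s.t.:
  6x1 + 7x2 + 1x3 + 5x4 + 5x5 + 6x6 ≥ 14   (protein)
  157x1 + 328x2 + 4x3 + 85x4 + 60x5 + 19x6 ≥ 391   (calcium)
  23x2 + 8x3 + 139x4 ≥ 63   (vitamin C)
  85x1 + 58x2 + 81x3 + 76x4 + 137x5 + 163x6 ≥ 272   (calories)
  x1, x2, x3, x4, x5, x6 ≥ 0.
The optimal basis is {spinach, broccoli, oatmeal}; cheddar, bananas, almonds drop out. Binding constraints: calcium, vitamin C, calories.
Solving gives x2 = 1.052, x4 = 0.2791, x6 = 1.164.
Total cost: 0.98·1.052 + 0.98·0.2791 + 0.44·1.164 = 1.8166.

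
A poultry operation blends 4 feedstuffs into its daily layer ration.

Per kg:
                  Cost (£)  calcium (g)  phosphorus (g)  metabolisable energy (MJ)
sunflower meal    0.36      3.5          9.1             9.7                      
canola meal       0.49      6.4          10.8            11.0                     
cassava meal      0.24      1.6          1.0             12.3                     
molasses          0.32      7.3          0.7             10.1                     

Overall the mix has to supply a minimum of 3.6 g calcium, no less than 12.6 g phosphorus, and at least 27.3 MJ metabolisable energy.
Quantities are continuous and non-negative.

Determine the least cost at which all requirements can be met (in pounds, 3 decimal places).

This is a linear program. Let x1 = kg of sunflower meal, x2 = kg of canola meal, x3 = kg of cassava meal, x4 = kg of molasses.
Minimise 0.36x1 + 0.49x2 + 0.24x3 + 0.32x4 with:
  3.5x1 + 6.4x2 + 1.6x3 + 7.3x4 ≥ 3.6   (calcium)
  9.1x1 + 10.8x2 + 1x3 + 0.7x4 ≥ 12.6   (phosphorus)
  9.7x1 + 11x2 + 12.3x3 + 10.1x4 ≥ 27.3   (metabolisable energy)
  x1, x2, x3, x4 ≥ 0.
The optimal basis is {sunflower meal, cassava meal}; canola meal, molasses drop out. There the phosphorus and metabolisable energy constraints are tight.
So sunflower meal = 1.249 kg, cassava meal = 1.235 kg.
Total cost: 0.36·1.249 + 0.24·1.235 = 0.74604.

£0.746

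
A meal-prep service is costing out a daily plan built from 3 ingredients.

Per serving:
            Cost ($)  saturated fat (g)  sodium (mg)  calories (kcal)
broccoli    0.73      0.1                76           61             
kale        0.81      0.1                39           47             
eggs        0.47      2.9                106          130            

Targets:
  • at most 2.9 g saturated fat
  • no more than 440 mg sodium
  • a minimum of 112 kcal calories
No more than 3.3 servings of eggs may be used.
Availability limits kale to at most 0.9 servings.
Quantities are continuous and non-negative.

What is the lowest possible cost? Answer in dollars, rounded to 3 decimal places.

$0.405

Let x1 = servings of broccoli, x2 = servings of kale, x3 = servings of eggs.
min 0.73x1 + 0.81x2 + 0.47x3 subject to:
  0.1x1 + 0.1x2 + 2.9x3 ≤ 2.9   (saturated fat)
  76x1 + 39x2 + 106x3 ≤ 440   (sodium)
  61x1 + 47x2 + 130x3 ≥ 112   (calories)
  x3 ≤ 3.3
  x2 ≤ 0.9
  x1, x2, x3 ≥ 0.
The minimum-cost mix takes nothing from broccoli, kale — only eggs. The calories requirement is met with equality.
Optimal quantities: eggs = 0.8615 servings.
Total cost: 0.47·0.8615 = 0.40491.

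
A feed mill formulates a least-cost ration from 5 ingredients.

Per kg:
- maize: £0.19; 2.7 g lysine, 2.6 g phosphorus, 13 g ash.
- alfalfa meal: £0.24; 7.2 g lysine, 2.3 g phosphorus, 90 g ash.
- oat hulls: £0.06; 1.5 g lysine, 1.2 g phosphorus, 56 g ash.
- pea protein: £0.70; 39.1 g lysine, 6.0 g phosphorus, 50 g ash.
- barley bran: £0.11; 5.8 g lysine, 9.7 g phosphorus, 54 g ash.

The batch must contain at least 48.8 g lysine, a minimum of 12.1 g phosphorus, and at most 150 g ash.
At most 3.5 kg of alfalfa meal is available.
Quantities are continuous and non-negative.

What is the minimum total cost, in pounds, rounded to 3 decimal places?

£0.877

Treat it as an LP. Let x1 = kg of maize, x2 = kg of alfalfa meal, x3 = kg of oat hulls, x4 = kg of pea protein, x5 = kg of barley bran.
min 0.19x1 + 0.24x2 + 0.06x3 + 0.7x4 + 0.11x5 s.t.:
  2.7x1 + 7.2x2 + 1.5x3 + 39.1x4 + 5.8x5 ≥ 48.8   (lysine)
  2.6x1 + 2.3x2 + 1.2x3 + 6x4 + 9.7x5 ≥ 12.1   (phosphorus)
  13x1 + 90x2 + 56x3 + 50x4 + 54x5 ≤ 150   (ash)
  x2 ≤ 3.5
  x1, x2, x3, x4, x5 ≥ 0.
The cheapest feasible vertex uses only pea protein, barley bran; maize, alfalfa meal, oat hulls are not used. There the lysine and phosphorus constraints are tight.
That vertex is x4 = 1.17, x5 = 0.5234.
Total cost: 0.7·1.17 + 0.11·0.5234 = 0.87657.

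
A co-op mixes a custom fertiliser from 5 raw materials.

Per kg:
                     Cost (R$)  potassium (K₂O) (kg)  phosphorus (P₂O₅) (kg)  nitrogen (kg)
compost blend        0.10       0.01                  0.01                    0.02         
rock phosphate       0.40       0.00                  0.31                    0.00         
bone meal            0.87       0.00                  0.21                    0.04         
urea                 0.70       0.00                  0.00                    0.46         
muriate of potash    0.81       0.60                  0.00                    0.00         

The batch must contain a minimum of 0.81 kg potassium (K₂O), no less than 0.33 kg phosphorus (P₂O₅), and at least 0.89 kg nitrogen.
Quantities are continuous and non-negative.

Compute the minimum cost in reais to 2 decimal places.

Set it up as a linear program. Let x1 = kg of compost blend, x2 = kg of rock phosphate, x3 = kg of bone meal, x4 = kg of urea, x5 = kg of muriate of potash.
Minimize 0.1x1 + 0.4x2 + 0.87x3 + 0.7x4 + 0.81x5 s.t.:
  0.01x1 + 0.6x5 ≥ 0.81   (potassium (K₂O))
  0.01x1 + 0.31x2 + 0.21x3 ≥ 0.33   (phosphorus (P₂O₅))
  0.02x1 + 0.04x3 + 0.46x4 ≥ 0.89   (nitrogen)
  x1, x2, x3, x4, x5 ≥ 0.
The minimum-cost mix takes nothing from compost blend, bone meal — only rock phosphate, urea, muriate of potash. There the potassium (K₂O), phosphorus (P₂O₅), nitrogen constraints are tight.
That vertex is x2 = 1.065, x4 = 1.935, x5 = 1.35.
Objective = 0.4·1.065 + 0.7·1.935 + 0.81·1.35 = 2.8740.

R$2.87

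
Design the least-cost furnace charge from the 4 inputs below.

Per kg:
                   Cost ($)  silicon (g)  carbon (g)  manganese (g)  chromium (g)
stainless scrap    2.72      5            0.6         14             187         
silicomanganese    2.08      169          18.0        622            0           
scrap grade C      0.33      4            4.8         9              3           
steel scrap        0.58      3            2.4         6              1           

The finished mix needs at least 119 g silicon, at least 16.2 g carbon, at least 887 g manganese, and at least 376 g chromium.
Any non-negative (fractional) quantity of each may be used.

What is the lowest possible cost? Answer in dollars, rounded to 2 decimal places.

$8.34

Treat it as an LP. Let x1 = kg of stainless scrap, x2 = kg of silicomanganese, x3 = kg of scrap grade C, x4 = kg of steel scrap.
Minimise 2.72x1 + 2.08x2 + 0.33x3 + 0.58x4 subject to:
  5x1 + 169x2 + 4x3 + 3x4 ≥ 119   (silicon)
  0.6x1 + 18x2 + 4.8x3 + 2.4x4 ≥ 16.2   (carbon)
  14x1 + 622x2 + 9x3 + 6x4 ≥ 887   (manganese)
  187x1 + 3x3 + 1x4 ≥ 376   (chromium)
  x1, x2, x3, x4 ≥ 0.
The optimal basis is {stainless scrap, silicomanganese}; scrap grade C, steel scrap drop out. The manganese and chromium requirements are met with equality.
Solving gives x1 = 2.011, x2 = 1.381.
Objective = 2.72·2.011 + 2.08·1.381 = 8.3424.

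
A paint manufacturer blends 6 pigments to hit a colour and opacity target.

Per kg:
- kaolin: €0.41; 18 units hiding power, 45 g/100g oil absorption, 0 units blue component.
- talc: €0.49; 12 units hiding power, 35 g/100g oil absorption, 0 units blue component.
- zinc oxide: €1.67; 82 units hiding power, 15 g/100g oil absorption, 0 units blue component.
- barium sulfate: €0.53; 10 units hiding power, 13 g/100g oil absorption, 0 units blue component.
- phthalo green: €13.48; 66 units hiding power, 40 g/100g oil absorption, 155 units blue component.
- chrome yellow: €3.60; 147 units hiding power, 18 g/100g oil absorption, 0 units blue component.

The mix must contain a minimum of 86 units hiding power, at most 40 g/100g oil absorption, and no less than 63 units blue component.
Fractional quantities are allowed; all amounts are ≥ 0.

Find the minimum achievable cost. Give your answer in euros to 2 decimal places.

€6.68

Let x1 = kg of kaolin, x2 = kg of talc, x3 = kg of zinc oxide, x4 = kg of barium sulfate, x5 = kg of phthalo green, x6 = kg of chrome yellow.
Minimize 0.41x1 + 0.49x2 + 1.67x3 + 0.53x4 + 13.48x5 + 3.6x6 s.t.:
  18x1 + 12x2 + 82x3 + 10x4 + 66x5 + 147x6 ≥ 86   (hiding power)
  45x1 + 35x2 + 15x3 + 13x4 + 40x5 + 18x6 ≤ 40   (oil absorption)
  155x5 ≥ 63   (blue component)
  x1, x2, x3, x4, x5, x6 ≥ 0.
At the optimum only zinc oxide, phthalo green are positive (kaolin, talc, barium sulfate, chrome yellow = 0). There the hiding power and blue component constraints are tight.
So zinc oxide = 0.7216 kg, phthalo green = 0.4065 kg.
Total cost: 1.67·0.7216 + 13.48·0.4065 = 6.6847.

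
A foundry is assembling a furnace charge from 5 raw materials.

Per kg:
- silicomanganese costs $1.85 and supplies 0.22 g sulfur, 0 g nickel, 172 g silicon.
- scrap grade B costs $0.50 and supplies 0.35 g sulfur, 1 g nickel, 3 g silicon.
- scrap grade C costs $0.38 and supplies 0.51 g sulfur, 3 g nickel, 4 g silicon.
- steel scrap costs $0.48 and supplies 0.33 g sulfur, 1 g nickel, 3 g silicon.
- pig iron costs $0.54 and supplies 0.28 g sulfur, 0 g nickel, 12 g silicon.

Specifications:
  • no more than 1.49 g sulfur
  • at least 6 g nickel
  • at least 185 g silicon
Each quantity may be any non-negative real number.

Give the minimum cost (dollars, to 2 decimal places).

Treat it as an LP. Let x1 = kg of silicomanganese, x2 = kg of scrap grade B, x3 = kg of scrap grade C, x4 = kg of steel scrap, x5 = kg of pig iron.
Minimize 1.85x1 + 0.5x2 + 0.38x3 + 0.48x4 + 0.54x5 s.t.:
  0.22x1 + 0.35x2 + 0.51x3 + 0.33x4 + 0.28x5 ≤ 1.49   (sulfur)
  1x2 + 3x3 + 1x4 ≥ 6   (nickel)
  172x1 + 3x2 + 4x3 + 3x4 + 12x5 ≥ 185   (silicon)
  x1, x2, x3, x4, x5 ≥ 0.
The optimal basis is {silicomanganese, scrap grade C}; scrap grade B, steel scrap, pig iron drop out. Binding constraints: nickel and silicon.
Solving gives x1 = 1.029, x3 = 2.
Cost = 1.85·1.029 + 0.38·2 = 2.6637.

$2.66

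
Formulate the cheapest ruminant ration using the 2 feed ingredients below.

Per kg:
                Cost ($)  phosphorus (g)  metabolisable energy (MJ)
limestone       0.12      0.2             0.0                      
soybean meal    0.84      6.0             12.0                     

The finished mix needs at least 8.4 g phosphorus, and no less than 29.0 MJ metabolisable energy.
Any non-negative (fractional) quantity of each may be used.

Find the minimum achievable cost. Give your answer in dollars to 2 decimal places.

Let x1 = kg of limestone, x2 = kg of soybean meal.
Minimize 0.12x1 + 0.84x2 subject to:
  0.2x1 + 6x2 ≥ 8.4   (phosphorus)
  12x2 ≥ 29   (metabolisable energy)
  x1, x2 ≥ 0.
The cheapest feasible vertex uses only soybean meal; limestone is not used. There the metabolisable energy constraint is tight.
So soybean meal = 2.417 kg.
Hence cost = 0.84·2.417 = $2.0303.

$2.03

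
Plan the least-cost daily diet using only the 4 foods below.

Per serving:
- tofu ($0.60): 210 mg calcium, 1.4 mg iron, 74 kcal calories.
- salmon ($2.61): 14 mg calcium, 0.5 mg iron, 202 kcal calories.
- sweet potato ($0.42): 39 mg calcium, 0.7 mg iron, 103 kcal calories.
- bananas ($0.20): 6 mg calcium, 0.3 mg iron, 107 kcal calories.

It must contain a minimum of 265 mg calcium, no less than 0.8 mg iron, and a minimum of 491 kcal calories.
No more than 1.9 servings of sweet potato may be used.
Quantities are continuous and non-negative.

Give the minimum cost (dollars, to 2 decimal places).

This is a linear program. Let x1 = servings of tofu, x2 = servings of salmon, x3 = servings of sweet potato, x4 = servings of bananas.
Minimise 0.6x1 + 2.61x2 + 0.42x3 + 0.2x4 s.t.:
  210x1 + 14x2 + 39x3 + 6x4 ≥ 265   (calcium)
  1.4x1 + 0.5x2 + 0.7x3 + 0.3x4 ≥ 0.8   (iron)
  74x1 + 202x2 + 103x3 + 107x4 ≥ 491   (calories)
  x3 ≤ 1.9
  x1, x2, x3, x4 ≥ 0.
The optimal basis is {tofu, bananas}; salmon, sweet potato drop out. Binding constraints: calcium and calories.
Optimal quantities: tofu = 1.154 servings, bananas = 3.791 servings.
Cost = 0.6·1.154 + 0.2·3.791 = 1.4506.

$1.45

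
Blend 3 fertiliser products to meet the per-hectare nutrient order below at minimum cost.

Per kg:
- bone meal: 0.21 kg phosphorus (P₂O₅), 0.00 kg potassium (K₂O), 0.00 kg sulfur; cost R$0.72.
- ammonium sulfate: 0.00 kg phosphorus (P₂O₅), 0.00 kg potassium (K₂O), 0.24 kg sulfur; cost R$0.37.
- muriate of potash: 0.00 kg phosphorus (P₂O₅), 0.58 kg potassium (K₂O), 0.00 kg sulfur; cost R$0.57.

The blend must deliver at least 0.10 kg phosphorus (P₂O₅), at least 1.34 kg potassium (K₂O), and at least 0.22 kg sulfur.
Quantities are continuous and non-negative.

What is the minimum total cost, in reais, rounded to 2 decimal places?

Treat it as an LP. Let x1 = kg of bone meal, x2 = kg of ammonium sulfate, x3 = kg of muriate of potash.
Minimize 0.72x1 + 0.37x2 + 0.57x3 s.t.:
  0.21x1 ≥ 0.1   (phosphorus (P₂O₅))
  0.58x3 ≥ 1.34   (potassium (K₂O))
  0.24x2 ≥ 0.22   (sulfur)
  x1, x2, x3 ≥ 0.
All 3 inputs are positive at the optimum. There the phosphorus (P₂O₅), potassium (K₂O), sulfur constraints are tight.
That vertex is x1 = 0.4762, x2 = 0.9167, x3 = 2.31.
Cost = 0.72·0.4762 + 0.37·0.9167 + 0.57·2.31 = 1.9987.

R$2.00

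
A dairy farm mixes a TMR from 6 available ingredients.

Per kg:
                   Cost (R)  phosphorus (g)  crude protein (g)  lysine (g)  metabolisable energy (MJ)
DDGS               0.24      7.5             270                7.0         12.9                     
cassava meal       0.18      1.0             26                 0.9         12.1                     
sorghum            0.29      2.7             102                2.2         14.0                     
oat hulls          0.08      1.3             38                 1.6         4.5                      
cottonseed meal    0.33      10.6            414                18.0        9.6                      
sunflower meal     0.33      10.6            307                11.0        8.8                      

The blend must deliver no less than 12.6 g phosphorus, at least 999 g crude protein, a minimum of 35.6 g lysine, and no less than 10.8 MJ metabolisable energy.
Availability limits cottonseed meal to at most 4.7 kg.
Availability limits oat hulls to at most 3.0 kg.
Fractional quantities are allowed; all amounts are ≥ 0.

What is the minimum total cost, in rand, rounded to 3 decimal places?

R0.796

Let x1 = kg of DDGS, x2 = kg of cassava meal, x3 = kg of sorghum, x4 = kg of oat hulls, x5 = kg of cottonseed meal, x6 = kg of sunflower meal.
Minimise 0.24x1 + 0.18x2 + 0.29x3 + 0.08x4 + 0.33x5 + 0.33x6 subject to:
  7.5x1 + 1x2 + 2.7x3 + 1.3x4 + 10.6x5 + 10.6x6 ≥ 12.6   (phosphorus)
  270x1 + 26x2 + 102x3 + 38x4 + 414x5 + 307x6 ≥ 999   (crude protein)
  7x1 + 0.9x2 + 2.2x3 + 1.6x4 + 18x5 + 11x6 ≥ 35.6   (lysine)
  12.9x1 + 12.1x2 + 14x3 + 4.5x4 + 9.6x5 + 8.8x6 ≥ 10.8   (metabolisable energy)
  x5 ≤ 4.7
  x4 ≤ 3
  x1, x2, x3, x4, x5, x6 ≥ 0.
The minimum-cost mix takes nothing from DDGS, cassava meal, sorghum, oat hulls, sunflower meal — only cottonseed meal. There the crude protein constraint is tight.
Optimal quantities: cottonseed meal = 2.413 kg.
Hence cost = 0.33·2.413 = R0.79629.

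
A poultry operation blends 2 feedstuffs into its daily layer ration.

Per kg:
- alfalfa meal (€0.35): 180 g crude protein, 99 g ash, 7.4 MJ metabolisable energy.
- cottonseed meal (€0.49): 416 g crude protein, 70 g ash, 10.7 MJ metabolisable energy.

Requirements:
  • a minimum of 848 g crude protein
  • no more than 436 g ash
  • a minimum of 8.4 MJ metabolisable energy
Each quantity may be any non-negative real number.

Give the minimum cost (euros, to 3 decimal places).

Let x1 = kg of alfalfa meal, x2 = kg of cottonseed meal.
Minimize 0.35x1 + 0.49x2 s.t.:
  180x1 + 416x2 ≥ 848   (crude protein)
  99x1 + 70x2 ≤ 436   (ash)
  7.4x1 + 10.7x2 ≥ 8.4   (metabolisable energy)
  x1, x2 ≥ 0.
The optimal basis is {cottonseed meal}; alfalfa meal drops out. The crude protein requirement is met with equality.
Solving gives x2 = 2.038.
Total cost: 0.49·2.038 = 0.99862.

€0.999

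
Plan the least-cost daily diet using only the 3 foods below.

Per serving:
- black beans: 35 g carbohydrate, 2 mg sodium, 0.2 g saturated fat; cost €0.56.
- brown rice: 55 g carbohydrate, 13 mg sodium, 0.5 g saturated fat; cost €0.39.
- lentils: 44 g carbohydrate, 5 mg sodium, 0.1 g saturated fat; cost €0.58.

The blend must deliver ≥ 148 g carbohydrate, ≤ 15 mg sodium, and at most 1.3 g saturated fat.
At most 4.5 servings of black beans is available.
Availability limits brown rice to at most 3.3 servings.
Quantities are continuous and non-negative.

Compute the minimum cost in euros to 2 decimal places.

Let x1 = servings of black beans, x2 = servings of brown rice, x3 = servings of lentils.
Minimise 0.56x1 + 0.39x2 + 0.58x3 with:
  35x1 + 55x2 + 44x3 ≥ 148   (carbohydrate)
  2x1 + 13x2 + 5x3 ≤ 15   (sodium)
  0.2x1 + 0.5x2 + 0.1x3 ≤ 1.3   (saturated fat)
  x1 ≤ 4.5
  x2 ≤ 3.3
  x1, x2, x3 ≥ 0.
The minimum-cost mix takes nothing from brown rice — only black beans, lentils. Binding constraints: carbohydrate and sodium.
That vertex is x1 = 0.9195, x3 = 2.632.
Objective = 0.56·0.9195 + 0.58·2.632 = 2.0415.

€2.04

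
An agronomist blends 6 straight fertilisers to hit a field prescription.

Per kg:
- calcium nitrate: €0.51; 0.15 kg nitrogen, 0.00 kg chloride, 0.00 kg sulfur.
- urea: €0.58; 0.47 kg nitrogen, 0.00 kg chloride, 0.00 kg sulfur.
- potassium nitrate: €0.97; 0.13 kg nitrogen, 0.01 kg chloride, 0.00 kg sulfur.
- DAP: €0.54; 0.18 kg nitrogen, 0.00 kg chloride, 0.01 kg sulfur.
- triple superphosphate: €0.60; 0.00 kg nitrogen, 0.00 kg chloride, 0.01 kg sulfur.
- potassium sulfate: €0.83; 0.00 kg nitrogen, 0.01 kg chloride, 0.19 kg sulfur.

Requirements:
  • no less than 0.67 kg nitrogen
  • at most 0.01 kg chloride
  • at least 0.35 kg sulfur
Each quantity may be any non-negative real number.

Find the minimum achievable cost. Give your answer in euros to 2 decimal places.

Set it up as a linear program. Let x1 = kg of calcium nitrate, x2 = kg of urea, x3 = kg of potassium nitrate, x4 = kg of DAP, x5 = kg of triple superphosphate, x6 = kg of potassium sulfate.
min 0.51x1 + 0.58x2 + 0.97x3 + 0.54x4 + 0.6x5 + 0.83x6 subject to:
  0.15x1 + 0.47x2 + 0.13x3 + 0.18x4 ≥ 0.67   (nitrogen)
  0.01x3 + 0.01x6 ≤ 0.01   (chloride)
  0.01x4 + 0.01x5 + 0.19x6 ≥ 0.35   (sulfur)
  x1, x2, x3, x4, x5, x6 ≥ 0.
At the optimum only DAP, potassium sulfate are positive (calcium nitrate, urea, potassium nitrate, triple superphosphate = 0). The chloride and sulfur requirements are met with equality.
Optimal quantities: DAP = 16 kg, potassium sulfate = 1 kg.
Total cost: 0.54·16 + 0.83·1 = 9.4700.

€9.47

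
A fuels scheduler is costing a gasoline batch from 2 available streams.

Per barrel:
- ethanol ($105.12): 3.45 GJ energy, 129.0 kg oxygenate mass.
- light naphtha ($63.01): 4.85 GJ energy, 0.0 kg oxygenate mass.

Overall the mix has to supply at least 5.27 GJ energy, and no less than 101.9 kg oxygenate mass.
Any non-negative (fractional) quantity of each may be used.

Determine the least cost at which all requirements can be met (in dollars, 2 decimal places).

$116.10

Treat it as an LP. Let x1 = barrels of ethanol, x2 = barrels of light naphtha.
min 105.12x1 + 63.01x2 with:
  3.45x1 + 4.85x2 ≥ 5.27   (energy)
  129x1 ≥ 101.9   (oxygenate mass)
  x1, x2 ≥ 0.
Both inputs are positive at the optimum. The energy and oxygenate mass requirements are met with equality.
That vertex is x1 = 0.7899, x2 = 0.5247.
Cost = 105.12·0.7899 + 63.01·0.5247 = 116.0956.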